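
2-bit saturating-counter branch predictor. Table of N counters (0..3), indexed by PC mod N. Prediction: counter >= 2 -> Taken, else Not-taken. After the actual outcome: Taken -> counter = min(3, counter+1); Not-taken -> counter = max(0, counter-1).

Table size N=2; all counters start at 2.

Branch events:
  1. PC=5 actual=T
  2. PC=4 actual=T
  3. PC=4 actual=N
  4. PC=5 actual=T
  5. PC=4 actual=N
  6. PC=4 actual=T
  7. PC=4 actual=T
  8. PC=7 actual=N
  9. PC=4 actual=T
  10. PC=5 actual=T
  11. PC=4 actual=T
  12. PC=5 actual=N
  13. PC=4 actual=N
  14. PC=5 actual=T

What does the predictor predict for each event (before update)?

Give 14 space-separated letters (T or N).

Ev 1: PC=5 idx=1 pred=T actual=T -> ctr[1]=3
Ev 2: PC=4 idx=0 pred=T actual=T -> ctr[0]=3
Ev 3: PC=4 idx=0 pred=T actual=N -> ctr[0]=2
Ev 4: PC=5 idx=1 pred=T actual=T -> ctr[1]=3
Ev 5: PC=4 idx=0 pred=T actual=N -> ctr[0]=1
Ev 6: PC=4 idx=0 pred=N actual=T -> ctr[0]=2
Ev 7: PC=4 idx=0 pred=T actual=T -> ctr[0]=3
Ev 8: PC=7 idx=1 pred=T actual=N -> ctr[1]=2
Ev 9: PC=4 idx=0 pred=T actual=T -> ctr[0]=3
Ev 10: PC=5 idx=1 pred=T actual=T -> ctr[1]=3
Ev 11: PC=4 idx=0 pred=T actual=T -> ctr[0]=3
Ev 12: PC=5 idx=1 pred=T actual=N -> ctr[1]=2
Ev 13: PC=4 idx=0 pred=T actual=N -> ctr[0]=2
Ev 14: PC=5 idx=1 pred=T actual=T -> ctr[1]=3

Answer: T T T T T N T T T T T T T T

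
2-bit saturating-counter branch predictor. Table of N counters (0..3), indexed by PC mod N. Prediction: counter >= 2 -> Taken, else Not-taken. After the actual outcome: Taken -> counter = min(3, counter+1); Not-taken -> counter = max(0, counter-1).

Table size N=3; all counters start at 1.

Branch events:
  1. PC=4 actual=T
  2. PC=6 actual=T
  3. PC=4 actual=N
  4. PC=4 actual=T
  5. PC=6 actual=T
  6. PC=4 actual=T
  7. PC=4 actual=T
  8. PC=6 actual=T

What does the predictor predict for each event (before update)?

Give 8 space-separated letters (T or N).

Ev 1: PC=4 idx=1 pred=N actual=T -> ctr[1]=2
Ev 2: PC=6 idx=0 pred=N actual=T -> ctr[0]=2
Ev 3: PC=4 idx=1 pred=T actual=N -> ctr[1]=1
Ev 4: PC=4 idx=1 pred=N actual=T -> ctr[1]=2
Ev 5: PC=6 idx=0 pred=T actual=T -> ctr[0]=3
Ev 6: PC=4 idx=1 pred=T actual=T -> ctr[1]=3
Ev 7: PC=4 idx=1 pred=T actual=T -> ctr[1]=3
Ev 8: PC=6 idx=0 pred=T actual=T -> ctr[0]=3

Answer: N N T N T T T T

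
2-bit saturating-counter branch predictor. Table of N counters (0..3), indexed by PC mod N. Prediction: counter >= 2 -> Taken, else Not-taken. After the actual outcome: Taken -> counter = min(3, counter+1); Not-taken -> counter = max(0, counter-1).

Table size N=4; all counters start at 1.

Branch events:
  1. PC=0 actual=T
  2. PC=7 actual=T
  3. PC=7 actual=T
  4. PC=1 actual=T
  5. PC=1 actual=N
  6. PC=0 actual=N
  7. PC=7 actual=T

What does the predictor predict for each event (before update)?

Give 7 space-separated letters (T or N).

Ev 1: PC=0 idx=0 pred=N actual=T -> ctr[0]=2
Ev 2: PC=7 idx=3 pred=N actual=T -> ctr[3]=2
Ev 3: PC=7 idx=3 pred=T actual=T -> ctr[3]=3
Ev 4: PC=1 idx=1 pred=N actual=T -> ctr[1]=2
Ev 5: PC=1 idx=1 pred=T actual=N -> ctr[1]=1
Ev 6: PC=0 idx=0 pred=T actual=N -> ctr[0]=1
Ev 7: PC=7 idx=3 pred=T actual=T -> ctr[3]=3

Answer: N N T N T T T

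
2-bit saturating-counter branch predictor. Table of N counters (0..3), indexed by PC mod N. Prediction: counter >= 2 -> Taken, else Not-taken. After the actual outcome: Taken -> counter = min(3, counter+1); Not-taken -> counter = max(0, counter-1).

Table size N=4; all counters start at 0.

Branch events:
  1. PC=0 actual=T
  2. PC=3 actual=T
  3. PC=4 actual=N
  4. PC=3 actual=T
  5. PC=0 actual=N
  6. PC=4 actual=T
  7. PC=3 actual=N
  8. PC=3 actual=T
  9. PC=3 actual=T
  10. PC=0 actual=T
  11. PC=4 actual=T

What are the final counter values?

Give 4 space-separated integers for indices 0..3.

Ev 1: PC=0 idx=0 pred=N actual=T -> ctr[0]=1
Ev 2: PC=3 idx=3 pred=N actual=T -> ctr[3]=1
Ev 3: PC=4 idx=0 pred=N actual=N -> ctr[0]=0
Ev 4: PC=3 idx=3 pred=N actual=T -> ctr[3]=2
Ev 5: PC=0 idx=0 pred=N actual=N -> ctr[0]=0
Ev 6: PC=4 idx=0 pred=N actual=T -> ctr[0]=1
Ev 7: PC=3 idx=3 pred=T actual=N -> ctr[3]=1
Ev 8: PC=3 idx=3 pred=N actual=T -> ctr[3]=2
Ev 9: PC=3 idx=3 pred=T actual=T -> ctr[3]=3
Ev 10: PC=0 idx=0 pred=N actual=T -> ctr[0]=2
Ev 11: PC=4 idx=0 pred=T actual=T -> ctr[0]=3

Answer: 3 0 0 3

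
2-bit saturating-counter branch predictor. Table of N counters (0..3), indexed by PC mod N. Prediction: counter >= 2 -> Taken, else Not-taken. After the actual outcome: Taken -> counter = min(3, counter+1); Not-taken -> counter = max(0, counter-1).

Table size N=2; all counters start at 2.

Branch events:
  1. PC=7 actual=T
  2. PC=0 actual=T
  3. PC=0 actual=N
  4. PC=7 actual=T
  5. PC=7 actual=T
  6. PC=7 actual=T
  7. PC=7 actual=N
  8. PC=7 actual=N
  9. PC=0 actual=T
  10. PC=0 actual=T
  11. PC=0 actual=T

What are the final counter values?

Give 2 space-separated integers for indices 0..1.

Ev 1: PC=7 idx=1 pred=T actual=T -> ctr[1]=3
Ev 2: PC=0 idx=0 pred=T actual=T -> ctr[0]=3
Ev 3: PC=0 idx=0 pred=T actual=N -> ctr[0]=2
Ev 4: PC=7 idx=1 pred=T actual=T -> ctr[1]=3
Ev 5: PC=7 idx=1 pred=T actual=T -> ctr[1]=3
Ev 6: PC=7 idx=1 pred=T actual=T -> ctr[1]=3
Ev 7: PC=7 idx=1 pred=T actual=N -> ctr[1]=2
Ev 8: PC=7 idx=1 pred=T actual=N -> ctr[1]=1
Ev 9: PC=0 idx=0 pred=T actual=T -> ctr[0]=3
Ev 10: PC=0 idx=0 pred=T actual=T -> ctr[0]=3
Ev 11: PC=0 idx=0 pred=T actual=T -> ctr[0]=3

Answer: 3 1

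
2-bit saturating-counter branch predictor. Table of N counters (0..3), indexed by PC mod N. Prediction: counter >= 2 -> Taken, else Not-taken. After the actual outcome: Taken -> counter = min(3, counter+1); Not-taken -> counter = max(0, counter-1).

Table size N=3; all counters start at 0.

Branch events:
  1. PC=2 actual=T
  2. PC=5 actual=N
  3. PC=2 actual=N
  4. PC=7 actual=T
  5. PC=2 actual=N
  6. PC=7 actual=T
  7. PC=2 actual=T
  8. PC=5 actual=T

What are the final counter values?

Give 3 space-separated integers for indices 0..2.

Ev 1: PC=2 idx=2 pred=N actual=T -> ctr[2]=1
Ev 2: PC=5 idx=2 pred=N actual=N -> ctr[2]=0
Ev 3: PC=2 idx=2 pred=N actual=N -> ctr[2]=0
Ev 4: PC=7 idx=1 pred=N actual=T -> ctr[1]=1
Ev 5: PC=2 idx=2 pred=N actual=N -> ctr[2]=0
Ev 6: PC=7 idx=1 pred=N actual=T -> ctr[1]=2
Ev 7: PC=2 idx=2 pred=N actual=T -> ctr[2]=1
Ev 8: PC=5 idx=2 pred=N actual=T -> ctr[2]=2

Answer: 0 2 2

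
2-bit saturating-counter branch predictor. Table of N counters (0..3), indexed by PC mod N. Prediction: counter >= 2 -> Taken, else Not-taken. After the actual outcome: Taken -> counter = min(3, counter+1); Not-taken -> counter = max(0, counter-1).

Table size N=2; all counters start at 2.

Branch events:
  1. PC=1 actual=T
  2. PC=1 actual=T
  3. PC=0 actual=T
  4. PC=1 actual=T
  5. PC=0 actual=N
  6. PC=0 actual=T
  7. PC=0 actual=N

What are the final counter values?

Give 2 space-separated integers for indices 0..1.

Answer: 2 3

Derivation:
Ev 1: PC=1 idx=1 pred=T actual=T -> ctr[1]=3
Ev 2: PC=1 idx=1 pred=T actual=T -> ctr[1]=3
Ev 3: PC=0 idx=0 pred=T actual=T -> ctr[0]=3
Ev 4: PC=1 idx=1 pred=T actual=T -> ctr[1]=3
Ev 5: PC=0 idx=0 pred=T actual=N -> ctr[0]=2
Ev 6: PC=0 idx=0 pred=T actual=T -> ctr[0]=3
Ev 7: PC=0 idx=0 pred=T actual=N -> ctr[0]=2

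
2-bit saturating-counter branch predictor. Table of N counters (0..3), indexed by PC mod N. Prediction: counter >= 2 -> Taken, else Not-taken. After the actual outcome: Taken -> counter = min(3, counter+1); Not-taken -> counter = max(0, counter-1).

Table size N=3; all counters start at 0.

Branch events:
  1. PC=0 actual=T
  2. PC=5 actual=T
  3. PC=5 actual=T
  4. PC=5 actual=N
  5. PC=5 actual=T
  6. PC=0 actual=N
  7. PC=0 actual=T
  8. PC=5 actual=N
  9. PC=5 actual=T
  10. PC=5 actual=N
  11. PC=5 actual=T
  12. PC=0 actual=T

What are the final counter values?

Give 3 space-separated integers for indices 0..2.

Ev 1: PC=0 idx=0 pred=N actual=T -> ctr[0]=1
Ev 2: PC=5 idx=2 pred=N actual=T -> ctr[2]=1
Ev 3: PC=5 idx=2 pred=N actual=T -> ctr[2]=2
Ev 4: PC=5 idx=2 pred=T actual=N -> ctr[2]=1
Ev 5: PC=5 idx=2 pred=N actual=T -> ctr[2]=2
Ev 6: PC=0 idx=0 pred=N actual=N -> ctr[0]=0
Ev 7: PC=0 idx=0 pred=N actual=T -> ctr[0]=1
Ev 8: PC=5 idx=2 pred=T actual=N -> ctr[2]=1
Ev 9: PC=5 idx=2 pred=N actual=T -> ctr[2]=2
Ev 10: PC=5 idx=2 pred=T actual=N -> ctr[2]=1
Ev 11: PC=5 idx=2 pred=N actual=T -> ctr[2]=2
Ev 12: PC=0 idx=0 pred=N actual=T -> ctr[0]=2

Answer: 2 0 2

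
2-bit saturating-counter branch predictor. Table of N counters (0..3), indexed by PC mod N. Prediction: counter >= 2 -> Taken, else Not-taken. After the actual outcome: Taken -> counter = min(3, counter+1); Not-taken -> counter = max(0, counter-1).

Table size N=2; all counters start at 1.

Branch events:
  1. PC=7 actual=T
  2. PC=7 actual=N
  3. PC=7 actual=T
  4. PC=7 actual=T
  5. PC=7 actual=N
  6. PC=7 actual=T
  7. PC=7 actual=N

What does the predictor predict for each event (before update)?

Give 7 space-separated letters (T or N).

Ev 1: PC=7 idx=1 pred=N actual=T -> ctr[1]=2
Ev 2: PC=7 idx=1 pred=T actual=N -> ctr[1]=1
Ev 3: PC=7 idx=1 pred=N actual=T -> ctr[1]=2
Ev 4: PC=7 idx=1 pred=T actual=T -> ctr[1]=3
Ev 5: PC=7 idx=1 pred=T actual=N -> ctr[1]=2
Ev 6: PC=7 idx=1 pred=T actual=T -> ctr[1]=3
Ev 7: PC=7 idx=1 pred=T actual=N -> ctr[1]=2

Answer: N T N T T T T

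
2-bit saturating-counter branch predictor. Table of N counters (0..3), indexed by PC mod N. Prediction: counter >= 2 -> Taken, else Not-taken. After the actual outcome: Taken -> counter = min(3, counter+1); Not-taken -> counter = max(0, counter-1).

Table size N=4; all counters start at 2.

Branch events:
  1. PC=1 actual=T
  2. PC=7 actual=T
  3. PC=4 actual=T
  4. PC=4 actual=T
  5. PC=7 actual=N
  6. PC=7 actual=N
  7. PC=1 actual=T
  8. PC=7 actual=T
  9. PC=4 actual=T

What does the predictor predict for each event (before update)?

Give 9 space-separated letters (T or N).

Ev 1: PC=1 idx=1 pred=T actual=T -> ctr[1]=3
Ev 2: PC=7 idx=3 pred=T actual=T -> ctr[3]=3
Ev 3: PC=4 idx=0 pred=T actual=T -> ctr[0]=3
Ev 4: PC=4 idx=0 pred=T actual=T -> ctr[0]=3
Ev 5: PC=7 idx=3 pred=T actual=N -> ctr[3]=2
Ev 6: PC=7 idx=3 pred=T actual=N -> ctr[3]=1
Ev 7: PC=1 idx=1 pred=T actual=T -> ctr[1]=3
Ev 8: PC=7 idx=3 pred=N actual=T -> ctr[3]=2
Ev 9: PC=4 idx=0 pred=T actual=T -> ctr[0]=3

Answer: T T T T T T T N T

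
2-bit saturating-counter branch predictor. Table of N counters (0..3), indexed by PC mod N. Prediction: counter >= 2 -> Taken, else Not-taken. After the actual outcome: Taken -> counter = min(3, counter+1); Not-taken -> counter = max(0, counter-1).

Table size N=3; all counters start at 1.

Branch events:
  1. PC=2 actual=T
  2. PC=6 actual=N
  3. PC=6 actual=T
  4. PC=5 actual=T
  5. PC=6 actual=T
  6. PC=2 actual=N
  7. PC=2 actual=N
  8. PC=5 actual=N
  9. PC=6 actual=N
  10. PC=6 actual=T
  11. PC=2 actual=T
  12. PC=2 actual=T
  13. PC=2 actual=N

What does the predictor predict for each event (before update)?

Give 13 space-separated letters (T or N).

Answer: N N N T N T T N T N N N T

Derivation:
Ev 1: PC=2 idx=2 pred=N actual=T -> ctr[2]=2
Ev 2: PC=6 idx=0 pred=N actual=N -> ctr[0]=0
Ev 3: PC=6 idx=0 pred=N actual=T -> ctr[0]=1
Ev 4: PC=5 idx=2 pred=T actual=T -> ctr[2]=3
Ev 5: PC=6 idx=0 pred=N actual=T -> ctr[0]=2
Ev 6: PC=2 idx=2 pred=T actual=N -> ctr[2]=2
Ev 7: PC=2 idx=2 pred=T actual=N -> ctr[2]=1
Ev 8: PC=5 idx=2 pred=N actual=N -> ctr[2]=0
Ev 9: PC=6 idx=0 pred=T actual=N -> ctr[0]=1
Ev 10: PC=6 idx=0 pred=N actual=T -> ctr[0]=2
Ev 11: PC=2 idx=2 pred=N actual=T -> ctr[2]=1
Ev 12: PC=2 idx=2 pred=N actual=T -> ctr[2]=2
Ev 13: PC=2 idx=2 pred=T actual=N -> ctr[2]=1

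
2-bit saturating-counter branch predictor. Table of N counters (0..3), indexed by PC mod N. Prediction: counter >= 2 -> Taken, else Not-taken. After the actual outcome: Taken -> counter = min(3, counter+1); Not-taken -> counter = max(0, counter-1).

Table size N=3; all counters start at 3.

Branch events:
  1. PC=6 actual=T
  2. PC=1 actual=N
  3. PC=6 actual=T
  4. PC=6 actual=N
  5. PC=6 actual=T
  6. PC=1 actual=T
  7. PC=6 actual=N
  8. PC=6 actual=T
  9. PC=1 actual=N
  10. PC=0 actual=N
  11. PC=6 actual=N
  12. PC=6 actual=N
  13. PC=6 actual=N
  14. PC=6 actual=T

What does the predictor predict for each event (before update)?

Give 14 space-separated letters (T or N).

Answer: T T T T T T T T T T T N N N

Derivation:
Ev 1: PC=6 idx=0 pred=T actual=T -> ctr[0]=3
Ev 2: PC=1 idx=1 pred=T actual=N -> ctr[1]=2
Ev 3: PC=6 idx=0 pred=T actual=T -> ctr[0]=3
Ev 4: PC=6 idx=0 pred=T actual=N -> ctr[0]=2
Ev 5: PC=6 idx=0 pred=T actual=T -> ctr[0]=3
Ev 6: PC=1 idx=1 pred=T actual=T -> ctr[1]=3
Ev 7: PC=6 idx=0 pred=T actual=N -> ctr[0]=2
Ev 8: PC=6 idx=0 pred=T actual=T -> ctr[0]=3
Ev 9: PC=1 idx=1 pred=T actual=N -> ctr[1]=2
Ev 10: PC=0 idx=0 pred=T actual=N -> ctr[0]=2
Ev 11: PC=6 idx=0 pred=T actual=N -> ctr[0]=1
Ev 12: PC=6 idx=0 pred=N actual=N -> ctr[0]=0
Ev 13: PC=6 idx=0 pred=N actual=N -> ctr[0]=0
Ev 14: PC=6 idx=0 pred=N actual=T -> ctr[0]=1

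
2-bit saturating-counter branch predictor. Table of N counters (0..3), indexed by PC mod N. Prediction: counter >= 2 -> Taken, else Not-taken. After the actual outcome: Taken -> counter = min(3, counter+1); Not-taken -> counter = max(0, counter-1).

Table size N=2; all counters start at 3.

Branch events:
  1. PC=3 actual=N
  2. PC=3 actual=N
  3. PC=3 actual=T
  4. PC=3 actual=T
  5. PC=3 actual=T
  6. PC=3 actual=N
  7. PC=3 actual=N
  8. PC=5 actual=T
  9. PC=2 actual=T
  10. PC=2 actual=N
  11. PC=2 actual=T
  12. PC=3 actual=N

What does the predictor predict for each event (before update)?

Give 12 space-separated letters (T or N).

Ev 1: PC=3 idx=1 pred=T actual=N -> ctr[1]=2
Ev 2: PC=3 idx=1 pred=T actual=N -> ctr[1]=1
Ev 3: PC=3 idx=1 pred=N actual=T -> ctr[1]=2
Ev 4: PC=3 idx=1 pred=T actual=T -> ctr[1]=3
Ev 5: PC=3 idx=1 pred=T actual=T -> ctr[1]=3
Ev 6: PC=3 idx=1 pred=T actual=N -> ctr[1]=2
Ev 7: PC=3 idx=1 pred=T actual=N -> ctr[1]=1
Ev 8: PC=5 idx=1 pred=N actual=T -> ctr[1]=2
Ev 9: PC=2 idx=0 pred=T actual=T -> ctr[0]=3
Ev 10: PC=2 idx=0 pred=T actual=N -> ctr[0]=2
Ev 11: PC=2 idx=0 pred=T actual=T -> ctr[0]=3
Ev 12: PC=3 idx=1 pred=T actual=N -> ctr[1]=1

Answer: T T N T T T T N T T T T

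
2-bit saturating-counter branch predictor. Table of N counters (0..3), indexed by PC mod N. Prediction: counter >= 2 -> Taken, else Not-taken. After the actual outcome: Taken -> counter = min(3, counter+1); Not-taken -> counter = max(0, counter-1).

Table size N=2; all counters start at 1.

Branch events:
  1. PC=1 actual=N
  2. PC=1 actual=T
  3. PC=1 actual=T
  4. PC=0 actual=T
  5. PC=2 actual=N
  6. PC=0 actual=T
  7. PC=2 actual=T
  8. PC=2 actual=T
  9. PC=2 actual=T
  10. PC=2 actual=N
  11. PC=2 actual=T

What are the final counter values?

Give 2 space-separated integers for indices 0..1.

Answer: 3 2

Derivation:
Ev 1: PC=1 idx=1 pred=N actual=N -> ctr[1]=0
Ev 2: PC=1 idx=1 pred=N actual=T -> ctr[1]=1
Ev 3: PC=1 idx=1 pred=N actual=T -> ctr[1]=2
Ev 4: PC=0 idx=0 pred=N actual=T -> ctr[0]=2
Ev 5: PC=2 idx=0 pred=T actual=N -> ctr[0]=1
Ev 6: PC=0 idx=0 pred=N actual=T -> ctr[0]=2
Ev 7: PC=2 idx=0 pred=T actual=T -> ctr[0]=3
Ev 8: PC=2 idx=0 pred=T actual=T -> ctr[0]=3
Ev 9: PC=2 idx=0 pred=T actual=T -> ctr[0]=3
Ev 10: PC=2 idx=0 pred=T actual=N -> ctr[0]=2
Ev 11: PC=2 idx=0 pred=T actual=T -> ctr[0]=3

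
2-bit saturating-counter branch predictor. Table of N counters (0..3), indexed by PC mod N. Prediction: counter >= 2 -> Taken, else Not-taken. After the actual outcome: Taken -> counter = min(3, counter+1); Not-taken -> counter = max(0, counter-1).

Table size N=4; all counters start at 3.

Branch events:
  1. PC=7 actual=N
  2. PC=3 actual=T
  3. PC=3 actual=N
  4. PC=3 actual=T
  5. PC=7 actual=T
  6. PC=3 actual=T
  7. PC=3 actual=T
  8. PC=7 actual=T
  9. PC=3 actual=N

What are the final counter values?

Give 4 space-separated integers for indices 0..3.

Ev 1: PC=7 idx=3 pred=T actual=N -> ctr[3]=2
Ev 2: PC=3 idx=3 pred=T actual=T -> ctr[3]=3
Ev 3: PC=3 idx=3 pred=T actual=N -> ctr[3]=2
Ev 4: PC=3 idx=3 pred=T actual=T -> ctr[3]=3
Ev 5: PC=7 idx=3 pred=T actual=T -> ctr[3]=3
Ev 6: PC=3 idx=3 pred=T actual=T -> ctr[3]=3
Ev 7: PC=3 idx=3 pred=T actual=T -> ctr[3]=3
Ev 8: PC=7 idx=3 pred=T actual=T -> ctr[3]=3
Ev 9: PC=3 idx=3 pred=T actual=N -> ctr[3]=2

Answer: 3 3 3 2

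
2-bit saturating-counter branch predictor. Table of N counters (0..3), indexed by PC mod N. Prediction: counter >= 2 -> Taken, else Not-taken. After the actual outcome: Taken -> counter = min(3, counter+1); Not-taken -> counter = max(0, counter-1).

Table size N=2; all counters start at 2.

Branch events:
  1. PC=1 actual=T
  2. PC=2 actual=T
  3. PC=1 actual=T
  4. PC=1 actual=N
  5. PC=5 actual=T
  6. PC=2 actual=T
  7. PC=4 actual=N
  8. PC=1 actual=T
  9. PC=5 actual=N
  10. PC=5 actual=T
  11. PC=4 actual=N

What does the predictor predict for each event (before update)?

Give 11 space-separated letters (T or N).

Answer: T T T T T T T T T T T

Derivation:
Ev 1: PC=1 idx=1 pred=T actual=T -> ctr[1]=3
Ev 2: PC=2 idx=0 pred=T actual=T -> ctr[0]=3
Ev 3: PC=1 idx=1 pred=T actual=T -> ctr[1]=3
Ev 4: PC=1 idx=1 pred=T actual=N -> ctr[1]=2
Ev 5: PC=5 idx=1 pred=T actual=T -> ctr[1]=3
Ev 6: PC=2 idx=0 pred=T actual=T -> ctr[0]=3
Ev 7: PC=4 idx=0 pred=T actual=N -> ctr[0]=2
Ev 8: PC=1 idx=1 pred=T actual=T -> ctr[1]=3
Ev 9: PC=5 idx=1 pred=T actual=N -> ctr[1]=2
Ev 10: PC=5 idx=1 pred=T actual=T -> ctr[1]=3
Ev 11: PC=4 idx=0 pred=T actual=N -> ctr[0]=1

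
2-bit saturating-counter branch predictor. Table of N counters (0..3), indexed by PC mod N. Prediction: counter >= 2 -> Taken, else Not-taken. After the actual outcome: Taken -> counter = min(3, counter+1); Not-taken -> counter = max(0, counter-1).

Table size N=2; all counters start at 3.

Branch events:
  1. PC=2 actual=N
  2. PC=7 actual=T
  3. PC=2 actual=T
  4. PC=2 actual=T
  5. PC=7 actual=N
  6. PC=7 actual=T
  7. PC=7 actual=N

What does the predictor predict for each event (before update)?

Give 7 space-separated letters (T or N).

Ev 1: PC=2 idx=0 pred=T actual=N -> ctr[0]=2
Ev 2: PC=7 idx=1 pred=T actual=T -> ctr[1]=3
Ev 3: PC=2 idx=0 pred=T actual=T -> ctr[0]=3
Ev 4: PC=2 idx=0 pred=T actual=T -> ctr[0]=3
Ev 5: PC=7 idx=1 pred=T actual=N -> ctr[1]=2
Ev 6: PC=7 idx=1 pred=T actual=T -> ctr[1]=3
Ev 7: PC=7 idx=1 pred=T actual=N -> ctr[1]=2

Answer: T T T T T T T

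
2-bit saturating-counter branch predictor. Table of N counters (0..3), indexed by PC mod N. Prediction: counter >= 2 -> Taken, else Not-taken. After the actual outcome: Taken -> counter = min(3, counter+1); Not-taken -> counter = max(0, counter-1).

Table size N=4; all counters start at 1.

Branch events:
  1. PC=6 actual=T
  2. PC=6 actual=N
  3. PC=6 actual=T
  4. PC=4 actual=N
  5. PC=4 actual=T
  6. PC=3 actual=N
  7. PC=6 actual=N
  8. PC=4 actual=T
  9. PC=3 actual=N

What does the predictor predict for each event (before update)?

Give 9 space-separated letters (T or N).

Answer: N T N N N N T N N

Derivation:
Ev 1: PC=6 idx=2 pred=N actual=T -> ctr[2]=2
Ev 2: PC=6 idx=2 pred=T actual=N -> ctr[2]=1
Ev 3: PC=6 idx=2 pred=N actual=T -> ctr[2]=2
Ev 4: PC=4 idx=0 pred=N actual=N -> ctr[0]=0
Ev 5: PC=4 idx=0 pred=N actual=T -> ctr[0]=1
Ev 6: PC=3 idx=3 pred=N actual=N -> ctr[3]=0
Ev 7: PC=6 idx=2 pred=T actual=N -> ctr[2]=1
Ev 8: PC=4 idx=0 pred=N actual=T -> ctr[0]=2
Ev 9: PC=3 idx=3 pred=N actual=N -> ctr[3]=0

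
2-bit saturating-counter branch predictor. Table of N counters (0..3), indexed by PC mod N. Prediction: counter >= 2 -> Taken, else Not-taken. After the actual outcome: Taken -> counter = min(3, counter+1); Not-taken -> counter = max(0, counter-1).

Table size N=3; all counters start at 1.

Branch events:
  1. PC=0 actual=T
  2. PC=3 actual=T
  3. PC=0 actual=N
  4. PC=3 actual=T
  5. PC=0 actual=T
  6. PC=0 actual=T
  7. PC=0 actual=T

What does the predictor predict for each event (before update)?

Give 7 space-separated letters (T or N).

Answer: N T T T T T T

Derivation:
Ev 1: PC=0 idx=0 pred=N actual=T -> ctr[0]=2
Ev 2: PC=3 idx=0 pred=T actual=T -> ctr[0]=3
Ev 3: PC=0 idx=0 pred=T actual=N -> ctr[0]=2
Ev 4: PC=3 idx=0 pred=T actual=T -> ctr[0]=3
Ev 5: PC=0 idx=0 pred=T actual=T -> ctr[0]=3
Ev 6: PC=0 idx=0 pred=T actual=T -> ctr[0]=3
Ev 7: PC=0 idx=0 pred=T actual=T -> ctr[0]=3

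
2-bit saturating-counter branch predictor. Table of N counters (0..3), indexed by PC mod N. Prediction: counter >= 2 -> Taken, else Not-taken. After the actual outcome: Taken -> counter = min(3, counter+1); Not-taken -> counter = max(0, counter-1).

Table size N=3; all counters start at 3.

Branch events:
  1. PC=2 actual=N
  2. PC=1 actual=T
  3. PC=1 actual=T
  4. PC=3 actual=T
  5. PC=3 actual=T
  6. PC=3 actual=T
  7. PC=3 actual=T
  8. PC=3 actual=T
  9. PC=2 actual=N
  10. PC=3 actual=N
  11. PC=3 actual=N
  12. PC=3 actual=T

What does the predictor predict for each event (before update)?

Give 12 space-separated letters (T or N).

Ev 1: PC=2 idx=2 pred=T actual=N -> ctr[2]=2
Ev 2: PC=1 idx=1 pred=T actual=T -> ctr[1]=3
Ev 3: PC=1 idx=1 pred=T actual=T -> ctr[1]=3
Ev 4: PC=3 idx=0 pred=T actual=T -> ctr[0]=3
Ev 5: PC=3 idx=0 pred=T actual=T -> ctr[0]=3
Ev 6: PC=3 idx=0 pred=T actual=T -> ctr[0]=3
Ev 7: PC=3 idx=0 pred=T actual=T -> ctr[0]=3
Ev 8: PC=3 idx=0 pred=T actual=T -> ctr[0]=3
Ev 9: PC=2 idx=2 pred=T actual=N -> ctr[2]=1
Ev 10: PC=3 idx=0 pred=T actual=N -> ctr[0]=2
Ev 11: PC=3 idx=0 pred=T actual=N -> ctr[0]=1
Ev 12: PC=3 idx=0 pred=N actual=T -> ctr[0]=2

Answer: T T T T T T T T T T T N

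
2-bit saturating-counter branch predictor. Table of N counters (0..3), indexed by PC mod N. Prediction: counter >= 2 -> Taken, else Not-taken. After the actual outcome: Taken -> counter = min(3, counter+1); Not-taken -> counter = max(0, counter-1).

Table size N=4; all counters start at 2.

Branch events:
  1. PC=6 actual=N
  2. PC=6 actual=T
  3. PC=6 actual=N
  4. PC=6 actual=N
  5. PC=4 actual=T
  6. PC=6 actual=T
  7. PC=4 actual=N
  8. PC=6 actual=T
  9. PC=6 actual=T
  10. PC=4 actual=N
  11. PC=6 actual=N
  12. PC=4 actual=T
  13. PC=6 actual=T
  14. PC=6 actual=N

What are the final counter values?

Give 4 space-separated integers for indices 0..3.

Answer: 2 2 2 2

Derivation:
Ev 1: PC=6 idx=2 pred=T actual=N -> ctr[2]=1
Ev 2: PC=6 idx=2 pred=N actual=T -> ctr[2]=2
Ev 3: PC=6 idx=2 pred=T actual=N -> ctr[2]=1
Ev 4: PC=6 idx=2 pred=N actual=N -> ctr[2]=0
Ev 5: PC=4 idx=0 pred=T actual=T -> ctr[0]=3
Ev 6: PC=6 idx=2 pred=N actual=T -> ctr[2]=1
Ev 7: PC=4 idx=0 pred=T actual=N -> ctr[0]=2
Ev 8: PC=6 idx=2 pred=N actual=T -> ctr[2]=2
Ev 9: PC=6 idx=2 pred=T actual=T -> ctr[2]=3
Ev 10: PC=4 idx=0 pred=T actual=N -> ctr[0]=1
Ev 11: PC=6 idx=2 pred=T actual=N -> ctr[2]=2
Ev 12: PC=4 idx=0 pred=N actual=T -> ctr[0]=2
Ev 13: PC=6 idx=2 pred=T actual=T -> ctr[2]=3
Ev 14: PC=6 idx=2 pred=T actual=N -> ctr[2]=2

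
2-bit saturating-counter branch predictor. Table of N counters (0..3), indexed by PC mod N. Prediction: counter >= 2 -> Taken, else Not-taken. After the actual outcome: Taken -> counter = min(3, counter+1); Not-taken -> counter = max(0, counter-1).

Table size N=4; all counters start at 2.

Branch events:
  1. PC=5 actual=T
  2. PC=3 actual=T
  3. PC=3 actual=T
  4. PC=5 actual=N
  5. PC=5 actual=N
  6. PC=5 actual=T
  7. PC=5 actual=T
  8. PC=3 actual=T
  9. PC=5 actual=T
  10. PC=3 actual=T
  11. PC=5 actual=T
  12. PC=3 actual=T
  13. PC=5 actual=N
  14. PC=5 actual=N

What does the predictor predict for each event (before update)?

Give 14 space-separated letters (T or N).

Ev 1: PC=5 idx=1 pred=T actual=T -> ctr[1]=3
Ev 2: PC=3 idx=3 pred=T actual=T -> ctr[3]=3
Ev 3: PC=3 idx=3 pred=T actual=T -> ctr[3]=3
Ev 4: PC=5 idx=1 pred=T actual=N -> ctr[1]=2
Ev 5: PC=5 idx=1 pred=T actual=N -> ctr[1]=1
Ev 6: PC=5 idx=1 pred=N actual=T -> ctr[1]=2
Ev 7: PC=5 idx=1 pred=T actual=T -> ctr[1]=3
Ev 8: PC=3 idx=3 pred=T actual=T -> ctr[3]=3
Ev 9: PC=5 idx=1 pred=T actual=T -> ctr[1]=3
Ev 10: PC=3 idx=3 pred=T actual=T -> ctr[3]=3
Ev 11: PC=5 idx=1 pred=T actual=T -> ctr[1]=3
Ev 12: PC=3 idx=3 pred=T actual=T -> ctr[3]=3
Ev 13: PC=5 idx=1 pred=T actual=N -> ctr[1]=2
Ev 14: PC=5 idx=1 pred=T actual=N -> ctr[1]=1

Answer: T T T T T N T T T T T T T T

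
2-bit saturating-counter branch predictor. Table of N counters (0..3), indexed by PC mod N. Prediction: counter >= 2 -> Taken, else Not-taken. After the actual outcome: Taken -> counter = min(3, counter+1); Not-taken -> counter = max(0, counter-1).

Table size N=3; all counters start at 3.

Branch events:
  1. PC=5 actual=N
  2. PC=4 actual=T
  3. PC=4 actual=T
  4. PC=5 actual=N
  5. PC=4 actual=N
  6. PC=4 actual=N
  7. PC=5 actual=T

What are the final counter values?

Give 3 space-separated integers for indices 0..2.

Ev 1: PC=5 idx=2 pred=T actual=N -> ctr[2]=2
Ev 2: PC=4 idx=1 pred=T actual=T -> ctr[1]=3
Ev 3: PC=4 idx=1 pred=T actual=T -> ctr[1]=3
Ev 4: PC=5 idx=2 pred=T actual=N -> ctr[2]=1
Ev 5: PC=4 idx=1 pred=T actual=N -> ctr[1]=2
Ev 6: PC=4 idx=1 pred=T actual=N -> ctr[1]=1
Ev 7: PC=5 idx=2 pred=N actual=T -> ctr[2]=2

Answer: 3 1 2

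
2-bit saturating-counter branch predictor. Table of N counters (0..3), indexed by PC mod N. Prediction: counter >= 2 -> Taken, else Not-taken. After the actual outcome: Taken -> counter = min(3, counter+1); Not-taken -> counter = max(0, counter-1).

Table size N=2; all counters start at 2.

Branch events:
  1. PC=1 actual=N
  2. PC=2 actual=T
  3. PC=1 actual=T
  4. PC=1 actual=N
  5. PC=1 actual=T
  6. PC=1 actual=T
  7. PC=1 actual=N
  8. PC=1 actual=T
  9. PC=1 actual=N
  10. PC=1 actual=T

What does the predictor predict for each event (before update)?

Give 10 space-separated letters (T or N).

Ev 1: PC=1 idx=1 pred=T actual=N -> ctr[1]=1
Ev 2: PC=2 idx=0 pred=T actual=T -> ctr[0]=3
Ev 3: PC=1 idx=1 pred=N actual=T -> ctr[1]=2
Ev 4: PC=1 idx=1 pred=T actual=N -> ctr[1]=1
Ev 5: PC=1 idx=1 pred=N actual=T -> ctr[1]=2
Ev 6: PC=1 idx=1 pred=T actual=T -> ctr[1]=3
Ev 7: PC=1 idx=1 pred=T actual=N -> ctr[1]=2
Ev 8: PC=1 idx=1 pred=T actual=T -> ctr[1]=3
Ev 9: PC=1 idx=1 pred=T actual=N -> ctr[1]=2
Ev 10: PC=1 idx=1 pred=T actual=T -> ctr[1]=3

Answer: T T N T N T T T T T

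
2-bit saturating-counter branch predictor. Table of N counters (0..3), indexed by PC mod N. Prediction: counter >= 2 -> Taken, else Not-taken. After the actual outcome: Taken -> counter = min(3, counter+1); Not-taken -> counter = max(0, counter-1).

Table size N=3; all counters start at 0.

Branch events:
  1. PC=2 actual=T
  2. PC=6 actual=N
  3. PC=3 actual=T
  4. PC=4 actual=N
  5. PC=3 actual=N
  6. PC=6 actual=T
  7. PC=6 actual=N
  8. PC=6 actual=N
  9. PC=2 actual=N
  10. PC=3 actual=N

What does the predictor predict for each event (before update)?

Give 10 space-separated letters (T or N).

Ev 1: PC=2 idx=2 pred=N actual=T -> ctr[2]=1
Ev 2: PC=6 idx=0 pred=N actual=N -> ctr[0]=0
Ev 3: PC=3 idx=0 pred=N actual=T -> ctr[0]=1
Ev 4: PC=4 idx=1 pred=N actual=N -> ctr[1]=0
Ev 5: PC=3 idx=0 pred=N actual=N -> ctr[0]=0
Ev 6: PC=6 idx=0 pred=N actual=T -> ctr[0]=1
Ev 7: PC=6 idx=0 pred=N actual=N -> ctr[0]=0
Ev 8: PC=6 idx=0 pred=N actual=N -> ctr[0]=0
Ev 9: PC=2 idx=2 pred=N actual=N -> ctr[2]=0
Ev 10: PC=3 idx=0 pred=N actual=N -> ctr[0]=0

Answer: N N N N N N N N N N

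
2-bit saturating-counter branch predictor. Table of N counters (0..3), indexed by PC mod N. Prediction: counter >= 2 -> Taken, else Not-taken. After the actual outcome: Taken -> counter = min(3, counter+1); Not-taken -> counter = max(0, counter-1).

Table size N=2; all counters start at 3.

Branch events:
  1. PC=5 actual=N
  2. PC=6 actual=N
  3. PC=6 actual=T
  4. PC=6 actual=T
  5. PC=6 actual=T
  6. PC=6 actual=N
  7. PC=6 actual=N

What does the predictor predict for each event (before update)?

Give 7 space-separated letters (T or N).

Answer: T T T T T T T

Derivation:
Ev 1: PC=5 idx=1 pred=T actual=N -> ctr[1]=2
Ev 2: PC=6 idx=0 pred=T actual=N -> ctr[0]=2
Ev 3: PC=6 idx=0 pred=T actual=T -> ctr[0]=3
Ev 4: PC=6 idx=0 pred=T actual=T -> ctr[0]=3
Ev 5: PC=6 idx=0 pred=T actual=T -> ctr[0]=3
Ev 6: PC=6 idx=0 pred=T actual=N -> ctr[0]=2
Ev 7: PC=6 idx=0 pred=T actual=N -> ctr[0]=1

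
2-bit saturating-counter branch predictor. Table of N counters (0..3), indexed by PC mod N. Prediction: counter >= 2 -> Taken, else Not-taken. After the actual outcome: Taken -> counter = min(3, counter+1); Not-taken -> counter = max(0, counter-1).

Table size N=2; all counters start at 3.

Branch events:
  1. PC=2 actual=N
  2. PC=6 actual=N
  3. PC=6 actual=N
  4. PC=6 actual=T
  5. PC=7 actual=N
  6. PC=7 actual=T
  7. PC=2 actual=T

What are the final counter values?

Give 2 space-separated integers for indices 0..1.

Answer: 2 3

Derivation:
Ev 1: PC=2 idx=0 pred=T actual=N -> ctr[0]=2
Ev 2: PC=6 idx=0 pred=T actual=N -> ctr[0]=1
Ev 3: PC=6 idx=0 pred=N actual=N -> ctr[0]=0
Ev 4: PC=6 idx=0 pred=N actual=T -> ctr[0]=1
Ev 5: PC=7 idx=1 pred=T actual=N -> ctr[1]=2
Ev 6: PC=7 idx=1 pred=T actual=T -> ctr[1]=3
Ev 7: PC=2 idx=0 pred=N actual=T -> ctr[0]=2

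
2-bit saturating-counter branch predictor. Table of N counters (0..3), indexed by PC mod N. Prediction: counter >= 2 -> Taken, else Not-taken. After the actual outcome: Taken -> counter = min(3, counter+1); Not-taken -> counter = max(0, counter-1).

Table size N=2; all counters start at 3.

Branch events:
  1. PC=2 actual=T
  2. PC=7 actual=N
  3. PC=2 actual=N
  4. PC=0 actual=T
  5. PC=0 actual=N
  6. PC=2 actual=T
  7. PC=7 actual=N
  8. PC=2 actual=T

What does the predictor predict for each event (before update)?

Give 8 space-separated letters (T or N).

Answer: T T T T T T T T

Derivation:
Ev 1: PC=2 idx=0 pred=T actual=T -> ctr[0]=3
Ev 2: PC=7 idx=1 pred=T actual=N -> ctr[1]=2
Ev 3: PC=2 idx=0 pred=T actual=N -> ctr[0]=2
Ev 4: PC=0 idx=0 pred=T actual=T -> ctr[0]=3
Ev 5: PC=0 idx=0 pred=T actual=N -> ctr[0]=2
Ev 6: PC=2 idx=0 pred=T actual=T -> ctr[0]=3
Ev 7: PC=7 idx=1 pred=T actual=N -> ctr[1]=1
Ev 8: PC=2 idx=0 pred=T actual=T -> ctr[0]=3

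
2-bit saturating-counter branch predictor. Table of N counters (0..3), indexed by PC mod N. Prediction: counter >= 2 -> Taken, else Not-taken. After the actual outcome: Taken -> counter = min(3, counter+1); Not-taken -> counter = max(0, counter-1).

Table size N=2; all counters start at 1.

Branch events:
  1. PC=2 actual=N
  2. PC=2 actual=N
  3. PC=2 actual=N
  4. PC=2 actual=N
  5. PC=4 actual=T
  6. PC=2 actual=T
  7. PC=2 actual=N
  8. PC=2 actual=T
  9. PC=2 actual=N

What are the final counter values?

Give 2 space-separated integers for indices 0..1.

Answer: 1 1

Derivation:
Ev 1: PC=2 idx=0 pred=N actual=N -> ctr[0]=0
Ev 2: PC=2 idx=0 pred=N actual=N -> ctr[0]=0
Ev 3: PC=2 idx=0 pred=N actual=N -> ctr[0]=0
Ev 4: PC=2 idx=0 pred=N actual=N -> ctr[0]=0
Ev 5: PC=4 idx=0 pred=N actual=T -> ctr[0]=1
Ev 6: PC=2 idx=0 pred=N actual=T -> ctr[0]=2
Ev 7: PC=2 idx=0 pred=T actual=N -> ctr[0]=1
Ev 8: PC=2 idx=0 pred=N actual=T -> ctr[0]=2
Ev 9: PC=2 idx=0 pred=T actual=N -> ctr[0]=1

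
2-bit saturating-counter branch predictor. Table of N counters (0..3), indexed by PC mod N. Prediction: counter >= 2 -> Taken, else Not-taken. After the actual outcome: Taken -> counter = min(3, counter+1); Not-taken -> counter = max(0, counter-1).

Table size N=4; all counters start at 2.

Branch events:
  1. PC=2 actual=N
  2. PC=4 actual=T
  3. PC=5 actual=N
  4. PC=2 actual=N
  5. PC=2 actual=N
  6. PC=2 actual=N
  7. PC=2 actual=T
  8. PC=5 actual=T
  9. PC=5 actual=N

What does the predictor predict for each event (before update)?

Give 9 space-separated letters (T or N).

Answer: T T T N N N N N T

Derivation:
Ev 1: PC=2 idx=2 pred=T actual=N -> ctr[2]=1
Ev 2: PC=4 idx=0 pred=T actual=T -> ctr[0]=3
Ev 3: PC=5 idx=1 pred=T actual=N -> ctr[1]=1
Ev 4: PC=2 idx=2 pred=N actual=N -> ctr[2]=0
Ev 5: PC=2 idx=2 pred=N actual=N -> ctr[2]=0
Ev 6: PC=2 idx=2 pred=N actual=N -> ctr[2]=0
Ev 7: PC=2 idx=2 pred=N actual=T -> ctr[2]=1
Ev 8: PC=5 idx=1 pred=N actual=T -> ctr[1]=2
Ev 9: PC=5 idx=1 pred=T actual=N -> ctr[1]=1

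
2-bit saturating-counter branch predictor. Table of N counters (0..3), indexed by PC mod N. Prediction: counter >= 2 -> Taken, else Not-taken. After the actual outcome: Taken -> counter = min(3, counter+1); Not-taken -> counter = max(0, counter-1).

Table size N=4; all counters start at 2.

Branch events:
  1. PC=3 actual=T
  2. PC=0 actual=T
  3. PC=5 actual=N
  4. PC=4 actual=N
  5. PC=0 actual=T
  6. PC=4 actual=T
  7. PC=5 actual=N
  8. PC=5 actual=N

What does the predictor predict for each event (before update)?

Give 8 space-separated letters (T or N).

Answer: T T T T T T N N

Derivation:
Ev 1: PC=3 idx=3 pred=T actual=T -> ctr[3]=3
Ev 2: PC=0 idx=0 pred=T actual=T -> ctr[0]=3
Ev 3: PC=5 idx=1 pred=T actual=N -> ctr[1]=1
Ev 4: PC=4 idx=0 pred=T actual=N -> ctr[0]=2
Ev 5: PC=0 idx=0 pred=T actual=T -> ctr[0]=3
Ev 6: PC=4 idx=0 pred=T actual=T -> ctr[0]=3
Ev 7: PC=5 idx=1 pred=N actual=N -> ctr[1]=0
Ev 8: PC=5 idx=1 pred=N actual=N -> ctr[1]=0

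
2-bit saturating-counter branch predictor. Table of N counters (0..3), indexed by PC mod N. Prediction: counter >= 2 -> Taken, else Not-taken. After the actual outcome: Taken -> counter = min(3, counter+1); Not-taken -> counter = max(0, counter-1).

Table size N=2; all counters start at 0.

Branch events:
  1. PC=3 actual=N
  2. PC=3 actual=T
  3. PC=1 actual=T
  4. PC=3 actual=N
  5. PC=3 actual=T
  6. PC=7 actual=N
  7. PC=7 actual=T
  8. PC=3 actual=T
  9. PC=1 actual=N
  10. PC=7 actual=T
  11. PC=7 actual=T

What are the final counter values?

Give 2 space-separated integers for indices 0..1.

Ev 1: PC=3 idx=1 pred=N actual=N -> ctr[1]=0
Ev 2: PC=3 idx=1 pred=N actual=T -> ctr[1]=1
Ev 3: PC=1 idx=1 pred=N actual=T -> ctr[1]=2
Ev 4: PC=3 idx=1 pred=T actual=N -> ctr[1]=1
Ev 5: PC=3 idx=1 pred=N actual=T -> ctr[1]=2
Ev 6: PC=7 idx=1 pred=T actual=N -> ctr[1]=1
Ev 7: PC=7 idx=1 pred=N actual=T -> ctr[1]=2
Ev 8: PC=3 idx=1 pred=T actual=T -> ctr[1]=3
Ev 9: PC=1 idx=1 pred=T actual=N -> ctr[1]=2
Ev 10: PC=7 idx=1 pred=T actual=T -> ctr[1]=3
Ev 11: PC=7 idx=1 pred=T actual=T -> ctr[1]=3

Answer: 0 3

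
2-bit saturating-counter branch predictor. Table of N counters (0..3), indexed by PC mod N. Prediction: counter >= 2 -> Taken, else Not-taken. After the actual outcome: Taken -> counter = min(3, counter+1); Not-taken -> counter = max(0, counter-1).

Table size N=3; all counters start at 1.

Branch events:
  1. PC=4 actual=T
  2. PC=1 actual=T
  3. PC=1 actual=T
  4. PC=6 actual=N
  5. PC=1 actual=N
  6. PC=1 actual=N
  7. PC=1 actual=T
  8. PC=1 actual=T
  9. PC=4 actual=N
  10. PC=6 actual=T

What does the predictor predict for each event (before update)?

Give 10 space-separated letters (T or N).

Ev 1: PC=4 idx=1 pred=N actual=T -> ctr[1]=2
Ev 2: PC=1 idx=1 pred=T actual=T -> ctr[1]=3
Ev 3: PC=1 idx=1 pred=T actual=T -> ctr[1]=3
Ev 4: PC=6 idx=0 pred=N actual=N -> ctr[0]=0
Ev 5: PC=1 idx=1 pred=T actual=N -> ctr[1]=2
Ev 6: PC=1 idx=1 pred=T actual=N -> ctr[1]=1
Ev 7: PC=1 idx=1 pred=N actual=T -> ctr[1]=2
Ev 8: PC=1 idx=1 pred=T actual=T -> ctr[1]=3
Ev 9: PC=4 idx=1 pred=T actual=N -> ctr[1]=2
Ev 10: PC=6 idx=0 pred=N actual=T -> ctr[0]=1

Answer: N T T N T T N T T N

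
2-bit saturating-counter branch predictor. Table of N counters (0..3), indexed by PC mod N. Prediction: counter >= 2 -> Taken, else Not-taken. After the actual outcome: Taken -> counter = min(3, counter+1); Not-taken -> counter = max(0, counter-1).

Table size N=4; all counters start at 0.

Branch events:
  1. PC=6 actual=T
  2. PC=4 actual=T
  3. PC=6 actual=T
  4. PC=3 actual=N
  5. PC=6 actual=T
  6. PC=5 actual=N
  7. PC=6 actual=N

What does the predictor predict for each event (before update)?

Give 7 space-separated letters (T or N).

Answer: N N N N T N T

Derivation:
Ev 1: PC=6 idx=2 pred=N actual=T -> ctr[2]=1
Ev 2: PC=4 idx=0 pred=N actual=T -> ctr[0]=1
Ev 3: PC=6 idx=2 pred=N actual=T -> ctr[2]=2
Ev 4: PC=3 idx=3 pred=N actual=N -> ctr[3]=0
Ev 5: PC=6 idx=2 pred=T actual=T -> ctr[2]=3
Ev 6: PC=5 idx=1 pred=N actual=N -> ctr[1]=0
Ev 7: PC=6 idx=2 pred=T actual=N -> ctr[2]=2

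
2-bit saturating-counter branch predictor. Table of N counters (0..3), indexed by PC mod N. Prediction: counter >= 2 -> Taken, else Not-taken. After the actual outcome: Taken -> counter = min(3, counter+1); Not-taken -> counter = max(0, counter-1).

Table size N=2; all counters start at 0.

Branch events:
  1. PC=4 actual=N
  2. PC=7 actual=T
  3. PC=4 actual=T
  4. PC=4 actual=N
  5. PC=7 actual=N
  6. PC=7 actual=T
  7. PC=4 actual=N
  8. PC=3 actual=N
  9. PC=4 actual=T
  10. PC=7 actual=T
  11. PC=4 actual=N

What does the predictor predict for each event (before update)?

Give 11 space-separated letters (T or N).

Ev 1: PC=4 idx=0 pred=N actual=N -> ctr[0]=0
Ev 2: PC=7 idx=1 pred=N actual=T -> ctr[1]=1
Ev 3: PC=4 idx=0 pred=N actual=T -> ctr[0]=1
Ev 4: PC=4 idx=0 pred=N actual=N -> ctr[0]=0
Ev 5: PC=7 idx=1 pred=N actual=N -> ctr[1]=0
Ev 6: PC=7 idx=1 pred=N actual=T -> ctr[1]=1
Ev 7: PC=4 idx=0 pred=N actual=N -> ctr[0]=0
Ev 8: PC=3 idx=1 pred=N actual=N -> ctr[1]=0
Ev 9: PC=4 idx=0 pred=N actual=T -> ctr[0]=1
Ev 10: PC=7 idx=1 pred=N actual=T -> ctr[1]=1
Ev 11: PC=4 idx=0 pred=N actual=N -> ctr[0]=0

Answer: N N N N N N N N N N N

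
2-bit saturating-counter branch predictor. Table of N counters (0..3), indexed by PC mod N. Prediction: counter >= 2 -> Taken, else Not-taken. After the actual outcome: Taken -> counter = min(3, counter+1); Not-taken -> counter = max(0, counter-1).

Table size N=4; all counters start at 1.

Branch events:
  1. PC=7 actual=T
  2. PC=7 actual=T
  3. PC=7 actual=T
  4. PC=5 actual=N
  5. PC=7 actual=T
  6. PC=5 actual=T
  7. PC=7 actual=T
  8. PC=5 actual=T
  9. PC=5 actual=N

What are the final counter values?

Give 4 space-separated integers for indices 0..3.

Ev 1: PC=7 idx=3 pred=N actual=T -> ctr[3]=2
Ev 2: PC=7 idx=3 pred=T actual=T -> ctr[3]=3
Ev 3: PC=7 idx=3 pred=T actual=T -> ctr[3]=3
Ev 4: PC=5 idx=1 pred=N actual=N -> ctr[1]=0
Ev 5: PC=7 idx=3 pred=T actual=T -> ctr[3]=3
Ev 6: PC=5 idx=1 pred=N actual=T -> ctr[1]=1
Ev 7: PC=7 idx=3 pred=T actual=T -> ctr[3]=3
Ev 8: PC=5 idx=1 pred=N actual=T -> ctr[1]=2
Ev 9: PC=5 idx=1 pred=T actual=N -> ctr[1]=1

Answer: 1 1 1 3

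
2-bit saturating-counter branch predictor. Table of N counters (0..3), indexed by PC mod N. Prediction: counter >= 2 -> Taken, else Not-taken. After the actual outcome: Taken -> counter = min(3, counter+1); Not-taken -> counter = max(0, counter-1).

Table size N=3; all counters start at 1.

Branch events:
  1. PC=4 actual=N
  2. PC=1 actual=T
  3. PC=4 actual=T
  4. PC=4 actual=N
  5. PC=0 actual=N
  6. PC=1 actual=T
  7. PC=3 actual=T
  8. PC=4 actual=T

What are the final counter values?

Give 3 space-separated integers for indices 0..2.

Answer: 1 3 1

Derivation:
Ev 1: PC=4 idx=1 pred=N actual=N -> ctr[1]=0
Ev 2: PC=1 idx=1 pred=N actual=T -> ctr[1]=1
Ev 3: PC=4 idx=1 pred=N actual=T -> ctr[1]=2
Ev 4: PC=4 idx=1 pred=T actual=N -> ctr[1]=1
Ev 5: PC=0 idx=0 pred=N actual=N -> ctr[0]=0
Ev 6: PC=1 idx=1 pred=N actual=T -> ctr[1]=2
Ev 7: PC=3 idx=0 pred=N actual=T -> ctr[0]=1
Ev 8: PC=4 idx=1 pred=T actual=T -> ctr[1]=3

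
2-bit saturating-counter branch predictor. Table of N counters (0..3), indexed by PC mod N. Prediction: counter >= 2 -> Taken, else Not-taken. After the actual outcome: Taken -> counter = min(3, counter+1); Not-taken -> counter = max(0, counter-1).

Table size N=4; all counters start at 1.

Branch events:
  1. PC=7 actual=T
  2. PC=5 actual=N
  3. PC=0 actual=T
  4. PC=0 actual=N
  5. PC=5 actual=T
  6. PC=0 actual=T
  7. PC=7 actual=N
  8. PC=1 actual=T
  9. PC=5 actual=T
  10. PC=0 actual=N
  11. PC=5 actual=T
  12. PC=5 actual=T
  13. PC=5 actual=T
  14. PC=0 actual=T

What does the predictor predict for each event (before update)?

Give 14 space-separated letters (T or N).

Answer: N N N T N N T N T T T T T N

Derivation:
Ev 1: PC=7 idx=3 pred=N actual=T -> ctr[3]=2
Ev 2: PC=5 idx=1 pred=N actual=N -> ctr[1]=0
Ev 3: PC=0 idx=0 pred=N actual=T -> ctr[0]=2
Ev 4: PC=0 idx=0 pred=T actual=N -> ctr[0]=1
Ev 5: PC=5 idx=1 pred=N actual=T -> ctr[1]=1
Ev 6: PC=0 idx=0 pred=N actual=T -> ctr[0]=2
Ev 7: PC=7 idx=3 pred=T actual=N -> ctr[3]=1
Ev 8: PC=1 idx=1 pred=N actual=T -> ctr[1]=2
Ev 9: PC=5 idx=1 pred=T actual=T -> ctr[1]=3
Ev 10: PC=0 idx=0 pred=T actual=N -> ctr[0]=1
Ev 11: PC=5 idx=1 pred=T actual=T -> ctr[1]=3
Ev 12: PC=5 idx=1 pred=T actual=T -> ctr[1]=3
Ev 13: PC=5 idx=1 pred=T actual=T -> ctr[1]=3
Ev 14: PC=0 idx=0 pred=N actual=T -> ctr[0]=2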